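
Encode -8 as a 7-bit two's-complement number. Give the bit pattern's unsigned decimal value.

120

8 in 7 bits: 0001000
Invert: 1110111
Add 1:  1111000 = 120
(Check: 2^7 - 8 = 128 - 8 = 120.)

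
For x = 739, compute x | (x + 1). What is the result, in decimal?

x = 1011100011 = 739
x + 1 = 1011100100
OR    = 1011100111 = 743
(x | (x + 1) sets the lowest cleared bit.)

743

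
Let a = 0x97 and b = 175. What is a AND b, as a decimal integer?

0x97 = 10010111
175 = 10101111
AND → 10000111 = 135

135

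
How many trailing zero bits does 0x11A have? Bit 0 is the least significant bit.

1

0x11A = 100011010
Trailing zeros: 1, so the lowest set bit is bit 1 (value 2).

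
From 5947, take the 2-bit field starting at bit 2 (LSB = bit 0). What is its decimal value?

2

v = 001011100111011
Shift right by 2: 0010111001110
Mask low 2 bits: 10 = 2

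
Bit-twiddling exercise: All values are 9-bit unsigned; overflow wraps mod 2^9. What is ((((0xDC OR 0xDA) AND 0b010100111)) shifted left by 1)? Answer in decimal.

0xDC = 011011100
0xDA = 011011010
→ OR → 011011110 = 222
0b010100111 = 010100111
→ AND → 010000110 = 134
→ shifted left by 1 (mod 2^9) → 100001100 = 268

268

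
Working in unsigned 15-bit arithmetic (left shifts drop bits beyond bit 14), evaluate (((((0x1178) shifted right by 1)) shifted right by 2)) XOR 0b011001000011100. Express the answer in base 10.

12339

0x1178 = 001000101111000
→ shifted right by 1 → 000100010111100 = 2236
→ shifted right by 2 → 000001000101111 = 559
0b011001000011100 = 011001000011100
→ XOR → 011000000110011 = 12339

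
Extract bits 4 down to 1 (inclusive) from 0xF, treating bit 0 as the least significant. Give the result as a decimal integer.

7

v = 00001111
Shift right by 1: 0000111
Mask low 4 bits: 0111 = 7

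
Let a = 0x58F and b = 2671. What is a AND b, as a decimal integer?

15

0x58F = 010110001111
2671 = 101001101111
AND → 000000001111 = 15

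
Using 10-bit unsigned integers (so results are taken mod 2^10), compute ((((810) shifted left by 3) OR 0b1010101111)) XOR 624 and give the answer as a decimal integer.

810 = 1100101010
→ shifted left by 3 (mod 2^10) → 0101010000 = 336
0b1010101111 = 1010101111
→ OR → 1111111111 = 1023
624 = 1001110000
→ XOR → 0110001111 = 399

399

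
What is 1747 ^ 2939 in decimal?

1747 = 011011010011
2939 = 101101111011
XOR → 110110101000 = 3496

3496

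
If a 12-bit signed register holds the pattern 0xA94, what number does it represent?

-1388

pattern = 101010010100 (MSB is 1 ⇒ negative)
Invert: 010101101011, add 1 → 010101101100 = 1388, so the value is -1388.
(Equivalently: 2708 - 2^12 = 2708 - 4096 = -1388.)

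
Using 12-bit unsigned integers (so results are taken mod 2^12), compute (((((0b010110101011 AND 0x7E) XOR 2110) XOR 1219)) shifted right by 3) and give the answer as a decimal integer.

0b010110101011 = 010110101011
0x7E = 000001111110
→ AND → 000000101010 = 42
2110 = 100000111110
→ XOR → 100000010100 = 2068
1219 = 010011000011
→ XOR → 110011010111 = 3287
→ shifted right by 3 → 000110011010 = 410

410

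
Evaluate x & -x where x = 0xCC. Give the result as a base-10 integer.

4

x = 11001100 = 204
-x (two's complement) = …00110100
AND   = 00000100 = 4
(x & -x isolates the lowest set bit of x.)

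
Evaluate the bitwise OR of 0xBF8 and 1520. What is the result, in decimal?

0xBF8 = 101111111000
1520 = 010111110000
 OR → 111111111000 = 4088

4088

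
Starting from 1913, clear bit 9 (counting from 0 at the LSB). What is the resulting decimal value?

1401

x = 011101111001
bit 9 is currently 1; clear it via x & ~(1 << 9) = x & ~512
→ 010101111001 = 1401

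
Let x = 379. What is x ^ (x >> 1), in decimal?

454

x = 101111011 = 379
x>>1 = 010111101
XOR  = 111000110 = 454
(x ^ (x >> 1) gives the standard binary-reflected Gray code of x.)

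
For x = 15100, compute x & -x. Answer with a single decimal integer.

x = 11101011111100 = 15100
-x (two's complement) = …00010100000100
AND   = 00000000000100 = 4
(x & -x isolates the lowest set bit of x.)

4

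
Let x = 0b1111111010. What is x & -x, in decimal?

x = 1111111010 = 1018
-x (two's complement) = …0000000110
AND   = 0000000010 = 2
(x & -x isolates the lowest set bit of x.)

2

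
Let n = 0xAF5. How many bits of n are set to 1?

8

0xAF5 = 101011110101
Count the 1s: 1 + 1 + 1 + 1 + 1 + 1 + 1 + 1 = 8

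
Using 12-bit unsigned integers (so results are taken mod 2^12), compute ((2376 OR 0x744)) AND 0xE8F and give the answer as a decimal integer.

2376 = 100101001000
0x744 = 011101000100
→ OR → 111101001100 = 3916
0xE8F = 111010001111
→ AND → 111000001100 = 3596

3596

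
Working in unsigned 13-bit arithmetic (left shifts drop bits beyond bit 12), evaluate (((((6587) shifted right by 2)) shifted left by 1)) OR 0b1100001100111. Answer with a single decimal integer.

6587 = 1100110111011
→ shifted right by 2 → 0011001101110 = 1646
→ shifted left by 1 (mod 2^13) → 0110011011100 = 3292
0b1100001100111 = 1100001100111
→ OR → 1110011111111 = 7423

7423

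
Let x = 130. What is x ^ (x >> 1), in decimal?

195

x = 10000010 = 130
x>>1 = 01000001
XOR  = 11000011 = 195
(x ^ (x >> 1) gives the standard binary-reflected Gray code of x.)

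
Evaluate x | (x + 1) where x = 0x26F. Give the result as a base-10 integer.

639

x = 1001101111 = 623
x + 1 = 1001110000
OR    = 1001111111 = 639
(x | (x + 1) sets the lowest cleared bit.)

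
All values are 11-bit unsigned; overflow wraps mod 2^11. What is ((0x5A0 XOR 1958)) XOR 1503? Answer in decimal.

0x5A0 = 10110100000
1958 = 11110100110
→ XOR → 01000000110 = 518
1503 = 10111011111
→ XOR → 11111011001 = 2009

2009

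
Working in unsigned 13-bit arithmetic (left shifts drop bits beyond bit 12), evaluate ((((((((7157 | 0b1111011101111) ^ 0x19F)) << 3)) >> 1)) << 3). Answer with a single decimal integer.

3072

7157 = 1101111110101
0b1111011101111 = 1111011101111
→ | → 1111111111111 = 8191
0x19F = 0000110011111
→ ^ → 1111001100000 = 7776
→ << 3 (mod 2^13) → 1001100000000 = 4864
→ >> 1 → 0100110000000 = 2432
→ << 3 (mod 2^13) → 0110000000000 = 3072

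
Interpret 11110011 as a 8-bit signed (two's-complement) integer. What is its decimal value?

pattern = 11110011 (MSB is 1 ⇒ negative)
Invert: 00001100, add 1 → 00001101 = 13, so the value is -13.
(Equivalently: 243 - 2^8 = 243 - 256 = -13.)

-13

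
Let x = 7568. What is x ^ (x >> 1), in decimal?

4952

x = 1110110010000 = 7568
x>>1 = 0111011001000
XOR  = 1001101011000 = 4952
(x ^ (x >> 1) gives the standard binary-reflected Gray code of x.)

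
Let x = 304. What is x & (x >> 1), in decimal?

16

x = 100110000 = 304
x>>1 = 010011000
AND  = 000010000 = 16
(x & (x >> 1) has a 1 wherever x has two consecutive 1 bits.)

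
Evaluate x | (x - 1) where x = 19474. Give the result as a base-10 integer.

x = 100110000010010 = 19474
x - 1 = 100110000010001
OR    = 100110000010011 = 19475
(x | (x - 1) sets all bits below the lowest set bit.)

19475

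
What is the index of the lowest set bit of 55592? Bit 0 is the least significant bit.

3

55592 = 1101100100101000
Trailing zeros: 3, so the lowest set bit is bit 3 (value 8).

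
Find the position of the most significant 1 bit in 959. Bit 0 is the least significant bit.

9

959 = 1110111111
The topmost 1 is at position 9 (since 2^9 = 512 ≤ 959 < 1024).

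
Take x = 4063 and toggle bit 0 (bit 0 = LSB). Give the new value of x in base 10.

4062

x = 111111011111
bit 0 is currently 1; toggle it via x ^ (1 << 0) = x ^ 1
→ 111111011110 = 4062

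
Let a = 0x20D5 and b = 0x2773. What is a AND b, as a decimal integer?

0x20D5 = 10000011010101
0x2773 = 10011101110011
AND → 10000001010001 = 8273

8273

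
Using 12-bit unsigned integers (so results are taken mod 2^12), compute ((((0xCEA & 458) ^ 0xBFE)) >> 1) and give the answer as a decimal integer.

1434

0xCEA = 110011101010
458 = 000111001010
→ & → 000011001010 = 202
0xBFE = 101111111110
→ ^ → 101100110100 = 2868
→ >> 1 → 010110011010 = 1434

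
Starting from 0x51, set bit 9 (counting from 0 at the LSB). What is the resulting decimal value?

593

x = 0001010001
bit 9 is currently 0; set it via x | (1 << 9) = x | 512
→ 1001010001 = 593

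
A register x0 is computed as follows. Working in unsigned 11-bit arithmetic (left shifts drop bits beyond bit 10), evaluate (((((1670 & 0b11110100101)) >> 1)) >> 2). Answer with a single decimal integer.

208

1670 = 11010000110
0b11110100101 = 11110100101
→ & → 11010000100 = 1668
→ >> 1 → 01101000010 = 834
→ >> 2 → 00011010000 = 208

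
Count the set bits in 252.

6

252 = 11111100
Count the 1s: 1 + 1 + 1 + 1 + 1 + 1 = 6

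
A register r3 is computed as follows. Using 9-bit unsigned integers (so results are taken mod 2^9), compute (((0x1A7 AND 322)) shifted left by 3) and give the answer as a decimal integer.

16

0x1A7 = 110100111
322 = 101000010
→ AND → 100000010 = 258
→ shifted left by 3 (mod 2^9) → 000010000 = 16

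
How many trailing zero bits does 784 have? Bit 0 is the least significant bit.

4

784 = 1100010000
Trailing zeros: 4, so the lowest set bit is bit 4 (value 16).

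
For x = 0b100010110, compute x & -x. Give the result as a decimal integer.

x = 100010110 = 278
-x (two's complement) = …011101010
AND   = 000000010 = 2
(x & -x isolates the lowest set bit of x.)

2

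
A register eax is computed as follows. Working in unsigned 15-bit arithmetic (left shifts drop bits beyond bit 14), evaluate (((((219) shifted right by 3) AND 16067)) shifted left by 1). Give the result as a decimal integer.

219 = 000000011011011
→ shifted right by 3 → 000000000011011 = 27
16067 = 011111011000011
→ AND → 000000000000011 = 3
→ shifted left by 1 (mod 2^15) → 000000000000110 = 6

6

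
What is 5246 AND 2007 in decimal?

1110

5246 = 1010001111110
2007 = 0011111010111
AND → 0010001010110 = 1110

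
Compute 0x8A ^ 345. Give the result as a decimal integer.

467

0x8A = 010001010
345 = 101011001
XOR → 111010011 = 467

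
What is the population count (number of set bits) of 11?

3

11 = 1011
Count the 1s: 1 + 1 + 1 = 3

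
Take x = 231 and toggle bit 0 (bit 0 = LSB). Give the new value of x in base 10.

230

x = 011100111
bit 0 is currently 1; toggle it via x ^ (1 << 0) = x ^ 1
→ 011100110 = 230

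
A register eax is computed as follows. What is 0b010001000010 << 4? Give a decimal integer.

x = 000010001000010
shift left by 4 → 100010000100000 = 17440
(equivalently, 1090 × 2^4 = 1090 × 16)

17440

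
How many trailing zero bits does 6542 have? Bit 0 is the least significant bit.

6542 = 1100110001110
Trailing zeros: 1, so the lowest set bit is bit 1 (value 2).

1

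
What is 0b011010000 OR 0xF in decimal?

223

a = 11010000
0xF = 00001111
 OR → 11011111 = 223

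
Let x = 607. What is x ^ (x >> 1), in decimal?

x = 1001011111 = 607
x>>1 = 0100101111
XOR  = 1101110000 = 880
(x ^ (x >> 1) gives the standard binary-reflected Gray code of x.)

880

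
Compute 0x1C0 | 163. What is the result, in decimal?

483

0x1C0 = 111000000
163 = 010100011
 OR → 111100011 = 483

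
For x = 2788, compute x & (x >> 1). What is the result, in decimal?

96

x = 101011100100 = 2788
x>>1 = 010101110010
AND  = 000001100000 = 96
(x & (x >> 1) has a 1 wherever x has two consecutive 1 bits.)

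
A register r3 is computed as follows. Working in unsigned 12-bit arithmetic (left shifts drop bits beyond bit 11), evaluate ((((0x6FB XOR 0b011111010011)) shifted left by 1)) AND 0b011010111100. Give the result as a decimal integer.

0x6FB = 011011111011
0b011111010011 = 011111010011
→ XOR → 000100101000 = 296
→ shifted left by 1 (mod 2^12) → 001001010000 = 592
0b011010111100 = 011010111100
→ AND → 001000010000 = 528

528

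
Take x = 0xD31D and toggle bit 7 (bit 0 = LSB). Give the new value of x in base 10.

x = 1101001100011101
bit 7 is currently 0; toggle it via x ^ (1 << 7) = x ^ 128
→ 1101001110011101 = 54173

54173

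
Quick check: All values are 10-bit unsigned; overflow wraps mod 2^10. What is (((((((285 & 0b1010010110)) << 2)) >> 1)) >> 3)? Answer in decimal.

5

285 = 0100011101
0b1010010110 = 1010010110
→ & → 0000010100 = 20
→ << 2 (mod 2^10) → 0001010000 = 80
→ >> 1 → 0000101000 = 40
→ >> 3 → 0000000101 = 5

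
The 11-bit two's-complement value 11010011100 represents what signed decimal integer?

-356

pattern = 11010011100 (MSB is 1 ⇒ negative)
Invert: 00101100011, add 1 → 00101100100 = 356, so the value is -356.
(Equivalently: 1692 - 2^11 = 1692 - 2048 = -356.)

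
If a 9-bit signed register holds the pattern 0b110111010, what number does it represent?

-70

pattern = 110111010 (MSB is 1 ⇒ negative)
Invert: 001000101, add 1 → 001000110 = 70, so the value is -70.
(Equivalently: 442 - 2^9 = 442 - 512 = -70.)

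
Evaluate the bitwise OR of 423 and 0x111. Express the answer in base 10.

439

423 = 110100111
0x111 = 100010001
 OR → 110110111 = 439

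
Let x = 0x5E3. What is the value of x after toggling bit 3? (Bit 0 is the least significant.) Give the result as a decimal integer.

x = 10111100011
bit 3 is currently 0; toggle it via x ^ (1 << 3) = x ^ 8
→ 10111101011 = 1515

1515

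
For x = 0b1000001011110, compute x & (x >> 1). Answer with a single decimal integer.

x = 1000001011110 = 4190
x>>1 = 0100000101111
AND  = 0000000001110 = 14
(x & (x >> 1) has a 1 wherever x has two consecutive 1 bits.)

14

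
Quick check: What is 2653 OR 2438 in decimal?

2653 = 101001011101
2438 = 100110000110
 OR → 101111011111 = 3039

3039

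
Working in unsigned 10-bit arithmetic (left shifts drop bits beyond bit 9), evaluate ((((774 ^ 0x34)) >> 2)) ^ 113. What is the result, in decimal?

774 = 1100000110
0x34 = 0000110100
→ ^ → 1100110010 = 818
→ >> 2 → 0011001100 = 204
113 = 0001110001
→ ^ → 0010111101 = 189

189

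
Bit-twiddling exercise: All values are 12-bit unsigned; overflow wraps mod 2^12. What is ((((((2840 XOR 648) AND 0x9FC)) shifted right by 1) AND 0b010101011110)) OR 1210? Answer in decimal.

1274

2840 = 101100011000
648 = 001010001000
→ XOR → 100110010000 = 2448
0x9FC = 100111111100
→ AND → 100110010000 = 2448
→ shifted right by 1 → 010011001000 = 1224
0b010101011110 = 010101011110
→ AND → 010001001000 = 1096
1210 = 010010111010
→ OR → 010011111010 = 1274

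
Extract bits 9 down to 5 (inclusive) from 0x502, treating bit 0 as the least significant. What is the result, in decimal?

v = 010100000010
Shift right by 5: 0101000
Mask low 5 bits: 01000 = 8

8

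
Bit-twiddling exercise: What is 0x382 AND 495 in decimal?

386

0x382 = 1110000010
495 = 0111101111
AND → 0110000010 = 386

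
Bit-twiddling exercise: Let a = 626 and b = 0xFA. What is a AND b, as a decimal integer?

114

626 = 1001110010
0xFA = 0011111010
AND → 0001110010 = 114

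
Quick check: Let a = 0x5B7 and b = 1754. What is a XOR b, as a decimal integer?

0x5B7 = 10110110111
1754 = 11011011010
XOR → 01101101101 = 877

877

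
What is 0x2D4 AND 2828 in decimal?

0x2D4 = 001011010100
2828 = 101100001100
AND → 001000000100 = 516

516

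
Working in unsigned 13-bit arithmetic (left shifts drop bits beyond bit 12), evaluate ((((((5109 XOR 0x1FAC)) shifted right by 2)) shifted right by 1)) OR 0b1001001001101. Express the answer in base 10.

5071

5109 = 1001111110101
0x1FAC = 1111110101100
→ XOR → 0110001011001 = 3161
→ shifted right by 2 → 0001100010110 = 790
→ shifted right by 1 → 0000110001011 = 395
0b1001001001101 = 1001001001101
→ OR → 1001111001111 = 5071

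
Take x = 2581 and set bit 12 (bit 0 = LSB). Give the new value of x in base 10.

x = 00101000010101
bit 12 is currently 0; set it via x | (1 << 12) = x | 4096
→ 01101000010101 = 6677

6677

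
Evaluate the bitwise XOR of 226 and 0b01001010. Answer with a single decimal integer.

168

226 = 11100010
b = 01001010
XOR → 10101000 = 168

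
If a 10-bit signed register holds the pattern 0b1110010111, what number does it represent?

-105

pattern = 1110010111 (MSB is 1 ⇒ negative)
Invert: 0001101000, add 1 → 0001101001 = 105, so the value is -105.
(Equivalently: 919 - 2^10 = 919 - 1024 = -105.)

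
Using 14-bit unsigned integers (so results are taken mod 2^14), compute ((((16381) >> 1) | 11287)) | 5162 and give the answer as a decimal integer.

16381 = 11111111111101
→ >> 1 → 01111111111110 = 8190
11287 = 10110000010111
→ | → 11111111111111 = 16383
5162 = 01010000101010
→ | → 11111111111111 = 16383

16383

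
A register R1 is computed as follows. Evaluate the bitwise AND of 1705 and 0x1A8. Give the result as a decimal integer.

168

1705 = 11010101001
0x1A8 = 00110101000
AND → 00010101000 = 168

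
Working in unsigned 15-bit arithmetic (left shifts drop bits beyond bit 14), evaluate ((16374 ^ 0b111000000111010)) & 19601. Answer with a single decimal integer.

16374 = 011111111110110
0b111000000111010 = 111000000111010
→ ^ → 100111111001100 = 20428
19601 = 100110010010001
→ & → 100110010000000 = 19584

19584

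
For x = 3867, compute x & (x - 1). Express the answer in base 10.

3866

x = 111100011011 = 3867
x - 1 = 111100011010
AND   = 111100011010 = 3866
(x & (x - 1) clears the lowest set bit of x.)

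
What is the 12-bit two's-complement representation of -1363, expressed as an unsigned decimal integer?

2733

1363 in 12 bits: 010101010011
Invert: 101010101100
Add 1:  101010101101 = 2733
(Check: 2^12 - 1363 = 4096 - 1363 = 2733.)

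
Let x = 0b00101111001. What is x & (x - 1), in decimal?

x = 101111001 = 377
x - 1 = 101111000
AND   = 101111000 = 376
(x & (x - 1) clears the lowest set bit of x.)

376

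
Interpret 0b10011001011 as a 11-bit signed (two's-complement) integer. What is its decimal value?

pattern = 10011001011 (MSB is 1 ⇒ negative)
Invert: 01100110100, add 1 → 01100110101 = 821, so the value is -821.
(Equivalently: 1227 - 2^11 = 1227 - 2048 = -821.)

-821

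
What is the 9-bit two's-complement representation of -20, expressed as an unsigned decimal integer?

492

20 in 9 bits: 000010100
Invert: 111101011
Add 1:  111101100 = 492
(Check: 2^9 - 20 = 512 - 20 = 492.)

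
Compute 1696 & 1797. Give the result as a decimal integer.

1696 = 11010100000
1797 = 11100000101
AND → 11000000000 = 1536

1536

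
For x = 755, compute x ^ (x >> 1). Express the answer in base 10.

906

x = 1011110011 = 755
x>>1 = 0101111001
XOR  = 1110001010 = 906
(x ^ (x >> 1) gives the standard binary-reflected Gray code of x.)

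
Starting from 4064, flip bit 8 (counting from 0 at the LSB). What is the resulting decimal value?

x = 000111111100000
bit 8 is currently 1; toggle it via x ^ (1 << 8) = x ^ 256
→ 000111011100000 = 3808

3808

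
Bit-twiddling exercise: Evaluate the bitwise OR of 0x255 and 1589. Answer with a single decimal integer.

0x255 = 01001010101
1589 = 11000110101
 OR → 11001110101 = 1653

1653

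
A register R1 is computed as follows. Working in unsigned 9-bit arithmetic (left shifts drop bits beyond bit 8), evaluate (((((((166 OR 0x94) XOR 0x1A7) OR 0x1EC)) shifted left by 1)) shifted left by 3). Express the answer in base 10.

166 = 010100110
0x94 = 010010100
→ OR → 010110110 = 182
0x1A7 = 110100111
→ XOR → 100010001 = 273
0x1EC = 111101100
→ OR → 111111101 = 509
→ shifted left by 1 (mod 2^9) → 111111010 = 506
→ shifted left by 3 (mod 2^9) → 111010000 = 464

464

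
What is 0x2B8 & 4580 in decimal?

160

0x2B8 = 0001010111000
4580 = 1000111100100
AND → 0000010100000 = 160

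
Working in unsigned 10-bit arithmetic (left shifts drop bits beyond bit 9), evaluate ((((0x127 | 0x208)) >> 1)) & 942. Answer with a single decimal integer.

390

0x127 = 0100100111
0x208 = 1000001000
→ | → 1100101111 = 815
→ >> 1 → 0110010111 = 407
942 = 1110101110
→ & → 0110000110 = 390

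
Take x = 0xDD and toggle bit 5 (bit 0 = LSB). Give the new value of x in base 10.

253

x = 0011011101
bit 5 is currently 0; toggle it via x ^ (1 << 5) = x ^ 32
→ 0011111101 = 253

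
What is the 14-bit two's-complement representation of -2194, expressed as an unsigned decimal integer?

2194 in 14 bits: 00100010010010
Invert: 11011101101101
Add 1:  11011101101110 = 14190
(Check: 2^14 - 2194 = 16384 - 2194 = 14190.)

14190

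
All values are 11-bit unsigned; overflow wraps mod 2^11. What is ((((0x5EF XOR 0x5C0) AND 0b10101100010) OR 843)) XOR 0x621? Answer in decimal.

0x5EF = 10111101111
0x5C0 = 10111000000
→ XOR → 00000101111 = 47
0b10101100010 = 10101100010
→ AND → 00000100010 = 34
843 = 01101001011
→ OR → 01101101011 = 875
0x621 = 11000100001
→ XOR → 10101001010 = 1354

1354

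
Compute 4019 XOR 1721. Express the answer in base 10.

4019 = 111110110011
1721 = 011010111001
XOR → 100100001010 = 2314

2314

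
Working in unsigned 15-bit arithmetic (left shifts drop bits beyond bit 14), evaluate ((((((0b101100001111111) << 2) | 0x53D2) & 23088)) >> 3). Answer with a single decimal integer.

2630

0b101100001111111 = 101100001111111
→ << 2 (mod 2^15) → 110000111111100 = 25084
0x53D2 = 101001111010010
→ | → 111001111111110 = 29694
23088 = 101101000110000
→ & → 101001000110000 = 21040
→ >> 3 → 000101001000110 = 2630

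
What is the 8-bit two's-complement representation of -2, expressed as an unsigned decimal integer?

2 in 8 bits: 00000010
Invert: 11111101
Add 1:  11111110 = 254
(Check: 2^8 - 2 = 256 - 2 = 254.)

254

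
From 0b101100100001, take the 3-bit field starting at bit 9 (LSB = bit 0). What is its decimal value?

5

v = 101100100001
Shift right by 9: 101
Mask low 3 bits: 101 = 5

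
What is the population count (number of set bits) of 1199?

7

1199 = 10010101111
Count the 1s: 1 + 1 + 1 + 1 + 1 + 1 + 1 = 7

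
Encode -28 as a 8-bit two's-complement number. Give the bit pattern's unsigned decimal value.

28 in 8 bits: 00011100
Invert: 11100011
Add 1:  11100100 = 228
(Check: 2^8 - 28 = 256 - 28 = 228.)

228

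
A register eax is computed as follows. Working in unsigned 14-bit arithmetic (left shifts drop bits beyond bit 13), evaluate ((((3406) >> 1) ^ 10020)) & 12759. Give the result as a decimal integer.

3406 = 00110101001110
→ >> 1 → 00011010100111 = 1703
10020 = 10011100100100
→ ^ → 10000110000011 = 8579
12759 = 11000111010111
→ & → 10000110000011 = 8579

8579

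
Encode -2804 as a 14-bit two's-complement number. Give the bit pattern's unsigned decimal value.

13580

2804 in 14 bits: 00101011110100
Invert: 11010100001011
Add 1:  11010100001100 = 13580
(Check: 2^14 - 2804 = 16384 - 2804 = 13580.)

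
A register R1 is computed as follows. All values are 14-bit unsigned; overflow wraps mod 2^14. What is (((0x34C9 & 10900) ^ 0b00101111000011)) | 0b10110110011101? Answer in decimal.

12255

0x34C9 = 11010011001001
10900 = 10101010010100
→ & → 10000010000000 = 8320
0b00101111000011 = 00101111000011
→ ^ → 10101101000011 = 11075
0b10110110011101 = 10110110011101
→ | → 10111111011111 = 12255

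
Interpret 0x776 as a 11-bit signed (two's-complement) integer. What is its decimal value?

-138

pattern = 11101110110 (MSB is 1 ⇒ negative)
Invert: 00010001001, add 1 → 00010001010 = 138, so the value is -138.
(Equivalently: 1910 - 2^11 = 1910 - 2048 = -138.)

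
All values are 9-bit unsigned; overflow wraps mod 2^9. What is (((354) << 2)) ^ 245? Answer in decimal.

381

354 = 101100010
→ << 2 (mod 2^9) → 110001000 = 392
245 = 011110101
→ ^ → 101111101 = 381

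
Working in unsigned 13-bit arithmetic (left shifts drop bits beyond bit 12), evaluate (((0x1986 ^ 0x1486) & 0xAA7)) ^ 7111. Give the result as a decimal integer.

0x1986 = 1100110000110
0x1486 = 1010010000110
→ ^ → 0110100000000 = 3328
0xAA7 = 0101010100111
→ & → 0100000000000 = 2048
7111 = 1101111000111
→ ^ → 1001111000111 = 5063

5063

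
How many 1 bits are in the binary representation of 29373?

29373 = 111001010111101
Count the 1s: 1 + 1 + 1 + 1 + 1 + 1 + 1 + 1 + 1 + 1 = 10

10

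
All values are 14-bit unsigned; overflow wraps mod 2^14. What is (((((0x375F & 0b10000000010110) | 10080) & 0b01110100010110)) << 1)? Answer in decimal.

0x375F = 11011101011111
0b10000000010110 = 10000000010110
→ & → 10000000010110 = 8214
10080 = 10011101100000
→ | → 10011101110110 = 10102
0b01110100010110 = 01110100010110
→ & → 00010100010110 = 1302
→ << 1 (mod 2^14) → 00101000101100 = 2604

2604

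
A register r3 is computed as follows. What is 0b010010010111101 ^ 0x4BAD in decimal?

28432

a = 010010010111101
0x4BAD = 100101110101101
XOR → 110111100010000 = 28432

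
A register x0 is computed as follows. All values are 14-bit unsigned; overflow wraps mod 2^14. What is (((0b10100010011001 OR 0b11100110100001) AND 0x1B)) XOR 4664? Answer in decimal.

4641

0b10100010011001 = 10100010011001
0b11100110100001 = 11100110100001
→ OR → 11100110111001 = 14777
0x1B = 00000000011011
→ AND → 00000000011001 = 25
4664 = 01001000111000
→ XOR → 01001000100001 = 4641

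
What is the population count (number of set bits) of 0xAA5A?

8

0xAA5A = 1010101001011010
Count the 1s: 1 + 1 + 1 + 1 + 1 + 1 + 1 + 1 = 8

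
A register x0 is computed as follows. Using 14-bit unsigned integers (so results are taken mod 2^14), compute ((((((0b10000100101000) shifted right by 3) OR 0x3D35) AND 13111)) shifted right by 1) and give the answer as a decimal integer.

0b10000100101000 = 10000100101000
→ shifted right by 3 → 00010000100101 = 1061
0x3D35 = 11110100110101
→ OR → 11110100110101 = 15669
13111 = 11001100110111
→ AND → 11000100110101 = 12597
→ shifted right by 1 → 01100010011010 = 6298

6298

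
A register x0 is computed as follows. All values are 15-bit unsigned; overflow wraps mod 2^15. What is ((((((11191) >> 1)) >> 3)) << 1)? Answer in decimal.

11191 = 010101110110111
→ >> 1 → 001010111011011 = 5595
→ >> 3 → 000001010111011 = 699
→ << 1 (mod 2^15) → 000010101110110 = 1398

1398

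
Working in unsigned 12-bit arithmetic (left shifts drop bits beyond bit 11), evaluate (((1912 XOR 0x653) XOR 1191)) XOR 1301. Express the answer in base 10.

153

1912 = 011101111000
0x653 = 011001010011
→ XOR → 000100101011 = 299
1191 = 010010100111
→ XOR → 010110001100 = 1420
1301 = 010100010101
→ XOR → 000010011001 = 153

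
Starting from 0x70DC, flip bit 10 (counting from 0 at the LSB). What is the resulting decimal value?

29916

x = 111000011011100
bit 10 is currently 0; toggle it via x ^ (1 << 10) = x ^ 1024
→ 111010011011100 = 29916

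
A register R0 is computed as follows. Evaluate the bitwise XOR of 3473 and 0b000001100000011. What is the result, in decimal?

3730

3473 = 110110010001
b = 001100000011
XOR → 111010010010 = 3730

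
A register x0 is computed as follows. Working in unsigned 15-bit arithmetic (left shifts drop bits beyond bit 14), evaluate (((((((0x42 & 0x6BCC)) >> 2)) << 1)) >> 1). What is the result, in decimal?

16

0x42 = 000000001000010
0x6BCC = 110101111001100
→ & → 000000001000000 = 64
→ >> 2 → 000000000010000 = 16
→ << 1 (mod 2^15) → 000000000100000 = 32
→ >> 1 → 000000000010000 = 16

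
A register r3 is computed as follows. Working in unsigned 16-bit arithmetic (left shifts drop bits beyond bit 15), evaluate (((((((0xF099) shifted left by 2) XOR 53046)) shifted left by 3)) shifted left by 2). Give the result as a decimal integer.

0xF099 = 1111000010011001
→ shifted left by 2 (mod 2^16) → 1100001001100100 = 49764
53046 = 1100111100110110
→ XOR → 0000110101010010 = 3410
→ shifted left by 3 (mod 2^16) → 0110101010010000 = 27280
→ shifted left by 2 (mod 2^16) → 1010101001000000 = 43584

43584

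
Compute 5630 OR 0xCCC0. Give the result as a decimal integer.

5630 = 0001010111111110
0xCCC0 = 1100110011000000
 OR → 1101110111111110 = 56830

56830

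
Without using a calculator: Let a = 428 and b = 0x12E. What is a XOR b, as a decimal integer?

428 = 110101100
0x12E = 100101110
XOR → 010000010 = 130

130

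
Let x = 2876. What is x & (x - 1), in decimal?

x = 101100111100 = 2876
x - 1 = 101100111011
AND   = 101100111000 = 2872
(x & (x - 1) clears the lowest set bit of x.)

2872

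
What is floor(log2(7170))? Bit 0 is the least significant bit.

7170 = 1110000000010
The topmost 1 is at position 12 (since 2^12 = 4096 ≤ 7170 < 8192).

12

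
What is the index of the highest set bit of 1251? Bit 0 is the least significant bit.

10

1251 = 10011100011
The topmost 1 is at position 10 (since 2^10 = 1024 ≤ 1251 < 2048).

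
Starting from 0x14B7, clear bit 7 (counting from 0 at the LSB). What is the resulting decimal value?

5175

x = 1010010110111
bit 7 is currently 1; clear it via x & ~(1 << 7) = x & ~128
→ 1010000110111 = 5175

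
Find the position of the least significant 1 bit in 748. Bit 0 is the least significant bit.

748 = 1011101100
Trailing zeros: 2, so the lowest set bit is bit 2 (value 4).

2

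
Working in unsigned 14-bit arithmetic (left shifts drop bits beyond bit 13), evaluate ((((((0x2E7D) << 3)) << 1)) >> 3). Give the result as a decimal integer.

0x2E7D = 10111001111101
→ << 3 (mod 2^14) → 11001111101000 = 13288
→ << 1 (mod 2^14) → 10011111010000 = 10192
→ >> 3 → 00010011111010 = 1274

1274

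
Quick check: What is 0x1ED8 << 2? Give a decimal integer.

31584

0x1ED8 = 001111011011000
shift left by 2 → 111101101100000 = 31584
(equivalently, 7896 × 2^2 = 7896 × 4)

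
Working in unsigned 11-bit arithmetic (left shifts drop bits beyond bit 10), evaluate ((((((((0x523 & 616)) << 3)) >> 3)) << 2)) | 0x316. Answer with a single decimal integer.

0x523 = 10100100011
616 = 01001101000
→ & → 00000100000 = 32
→ << 3 (mod 2^11) → 00100000000 = 256
→ >> 3 → 00000100000 = 32
→ << 2 (mod 2^11) → 00010000000 = 128
0x316 = 01100010110
→ | → 01110010110 = 918

918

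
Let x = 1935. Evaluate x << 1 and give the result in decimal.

1935 = 011110001111
shift left by 1 → 111100011110 = 3870
(equivalently, 1935 × 2^1 = 1935 × 2)

3870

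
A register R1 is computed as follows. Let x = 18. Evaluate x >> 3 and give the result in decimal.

18 = 10010
shift right by 3 → 00010 = 2
(equivalently, floor(18 / 8))

2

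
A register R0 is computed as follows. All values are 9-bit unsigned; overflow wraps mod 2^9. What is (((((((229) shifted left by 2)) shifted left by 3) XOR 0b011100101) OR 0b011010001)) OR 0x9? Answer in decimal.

221

229 = 011100101
→ shifted left by 2 (mod 2^9) → 110010100 = 404
→ shifted left by 3 (mod 2^9) → 010100000 = 160
0b011100101 = 011100101
→ XOR → 001000101 = 69
0b011010001 = 011010001
→ OR → 011010101 = 213
0x9 = 000001001
→ OR → 011011101 = 221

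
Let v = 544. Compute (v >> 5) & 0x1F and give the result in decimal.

17

v = 01000100000
Shift right by 5: 010001
Mask low 5 bits: 10001 = 17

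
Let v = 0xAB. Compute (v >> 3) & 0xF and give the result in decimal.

v = 10101011
Shift right by 3: 10101
Mask low 4 bits: 0101 = 5

5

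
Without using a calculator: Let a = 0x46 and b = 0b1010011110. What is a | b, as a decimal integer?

734

0x46 = 0001000110
b = 1010011110
 OR → 1011011110 = 734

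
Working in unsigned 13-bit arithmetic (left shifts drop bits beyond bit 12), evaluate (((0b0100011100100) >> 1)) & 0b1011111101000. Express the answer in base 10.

0b0100011100100 = 0100011100100
→ >> 1 → 0010001110010 = 1138
0b1011111101000 = 1011111101000
→ & → 0010001100000 = 1120

1120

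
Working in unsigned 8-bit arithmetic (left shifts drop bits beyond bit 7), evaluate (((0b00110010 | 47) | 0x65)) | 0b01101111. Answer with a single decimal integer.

0b00110010 = 00110010
47 = 00101111
→ | → 00111111 = 63
0x65 = 01100101
→ | → 01111111 = 127
0b01101111 = 01101111
→ | → 01111111 = 127

127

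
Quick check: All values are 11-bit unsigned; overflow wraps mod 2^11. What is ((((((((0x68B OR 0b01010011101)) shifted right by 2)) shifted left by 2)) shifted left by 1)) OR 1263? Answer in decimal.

0x68B = 11010001011
0b01010011101 = 01010011101
→ OR → 11010011111 = 1695
→ shifted right by 2 → 00110100111 = 423
→ shifted left by 2 (mod 2^11) → 11010011100 = 1692
→ shifted left by 1 (mod 2^11) → 10100111000 = 1336
1263 = 10011101111
→ OR → 10111111111 = 1535

1535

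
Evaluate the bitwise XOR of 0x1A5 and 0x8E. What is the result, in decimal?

299

0x1A5 = 110100101
0x8E = 010001110
XOR → 100101011 = 299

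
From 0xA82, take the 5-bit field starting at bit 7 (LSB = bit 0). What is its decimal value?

v = 0101010000010
Shift right by 7: 010101
Mask low 5 bits: 10101 = 21

21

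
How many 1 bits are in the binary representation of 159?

6

159 = 10011111
Count the 1s: 1 + 1 + 1 + 1 + 1 + 1 = 6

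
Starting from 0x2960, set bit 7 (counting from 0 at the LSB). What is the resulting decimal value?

x = 10100101100000
bit 7 is currently 0; set it via x | (1 << 7) = x | 128
→ 10100111100000 = 10720

10720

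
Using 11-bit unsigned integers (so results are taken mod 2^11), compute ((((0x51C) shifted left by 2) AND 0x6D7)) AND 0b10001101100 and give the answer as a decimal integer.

1088

0x51C = 10100011100
→ shifted left by 2 (mod 2^11) → 10001110000 = 1136
0x6D7 = 11011010111
→ AND → 10001010000 = 1104
0b10001101100 = 10001101100
→ AND → 10001000000 = 1088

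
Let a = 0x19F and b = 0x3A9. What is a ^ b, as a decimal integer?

0x19F = 0110011111
0x3A9 = 1110101001
XOR → 1000110110 = 566

566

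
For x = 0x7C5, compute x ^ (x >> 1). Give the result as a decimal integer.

1063

x = 11111000101 = 1989
x>>1 = 01111100010
XOR  = 10000100111 = 1063
(x ^ (x >> 1) gives the standard binary-reflected Gray code of x.)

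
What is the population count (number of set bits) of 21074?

21074 = 101001001010010
Count the 1s: 1 + 1 + 1 + 1 + 1 + 1 = 6

6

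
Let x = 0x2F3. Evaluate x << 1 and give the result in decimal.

1510

0x2F3 = 01011110011
shift left by 1 → 10111100110 = 1510
(equivalently, 755 × 2^1 = 755 × 2)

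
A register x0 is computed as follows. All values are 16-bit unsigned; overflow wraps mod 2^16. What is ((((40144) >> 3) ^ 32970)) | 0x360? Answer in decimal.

40144 = 1001110011010000
→ >> 3 → 0001001110011010 = 5018
32970 = 1000000011001010
→ ^ → 1001001101010000 = 37712
0x360 = 0000001101100000
→ | → 1001001101110000 = 37744

37744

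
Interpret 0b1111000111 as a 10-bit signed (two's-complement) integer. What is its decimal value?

pattern = 1111000111 (MSB is 1 ⇒ negative)
Invert: 0000111000, add 1 → 0000111001 = 57, so the value is -57.
(Equivalently: 967 - 2^10 = 967 - 1024 = -57.)

-57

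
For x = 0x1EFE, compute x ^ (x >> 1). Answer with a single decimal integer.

x = 1111011111110 = 7934
x>>1 = 0111101111111
XOR  = 1000110000001 = 4481
(x ^ (x >> 1) gives the standard binary-reflected Gray code of x.)

4481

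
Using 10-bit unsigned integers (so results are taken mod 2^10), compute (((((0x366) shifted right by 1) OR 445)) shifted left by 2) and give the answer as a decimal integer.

0x366 = 1101100110
→ shifted right by 1 → 0110110011 = 435
445 = 0110111101
→ OR → 0110111111 = 447
→ shifted left by 2 (mod 2^10) → 1011111100 = 764

764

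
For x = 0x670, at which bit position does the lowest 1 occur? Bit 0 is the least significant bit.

4

0x670 = 11001110000
Trailing zeros: 4, so the lowest set bit is bit 4 (value 16).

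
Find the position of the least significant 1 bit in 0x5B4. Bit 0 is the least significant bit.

0x5B4 = 10110110100
Trailing zeros: 2, so the lowest set bit is bit 2 (value 4).

2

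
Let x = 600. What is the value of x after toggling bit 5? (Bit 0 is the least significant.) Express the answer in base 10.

632

x = 001001011000
bit 5 is currently 0; toggle it via x ^ (1 << 5) = x ^ 32
→ 001001111000 = 632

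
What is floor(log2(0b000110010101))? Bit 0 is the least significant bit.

0b000110010101 = 110010101
The topmost 1 is at position 8 (since 2^8 = 256 ≤ 405 < 512).

8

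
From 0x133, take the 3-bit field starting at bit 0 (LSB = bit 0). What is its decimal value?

3

v = 0100110011
Shift right by 0: 0100110011
Mask low 3 bits: 011 = 3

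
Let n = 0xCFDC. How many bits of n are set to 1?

11

0xCFDC = 1100111111011100
Count the 1s: 1 + 1 + 1 + 1 + 1 + 1 + 1 + 1 + 1 + 1 + 1 = 11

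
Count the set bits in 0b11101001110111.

10

n = 11101001110111
Count the 1s: 1 + 1 + 1 + 1 + 1 + 1 + 1 + 1 + 1 + 1 = 10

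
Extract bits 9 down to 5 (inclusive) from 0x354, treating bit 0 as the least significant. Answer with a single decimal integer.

26

v = 1101010100
Shift right by 5: 11010
Mask low 5 bits: 11010 = 26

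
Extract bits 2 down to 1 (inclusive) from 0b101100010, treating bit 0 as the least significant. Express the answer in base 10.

v = 101100010
Shift right by 1: 10110001
Mask low 2 bits: 01 = 1

1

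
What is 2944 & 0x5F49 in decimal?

2944 = 000101110000000
0x5F49 = 101111101001001
AND → 000101100000000 = 2816

2816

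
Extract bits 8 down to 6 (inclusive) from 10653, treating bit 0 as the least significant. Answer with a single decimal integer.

6

v = 010100110011101
Shift right by 6: 010100110
Mask low 3 bits: 110 = 6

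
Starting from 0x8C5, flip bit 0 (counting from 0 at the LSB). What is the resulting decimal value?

x = 100011000101
bit 0 is currently 1; toggle it via x ^ (1 << 0) = x ^ 1
→ 100011000100 = 2244

2244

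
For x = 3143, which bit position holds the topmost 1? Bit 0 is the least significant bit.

11

3143 = 110001000111
The topmost 1 is at position 11 (since 2^11 = 2048 ≤ 3143 < 4096).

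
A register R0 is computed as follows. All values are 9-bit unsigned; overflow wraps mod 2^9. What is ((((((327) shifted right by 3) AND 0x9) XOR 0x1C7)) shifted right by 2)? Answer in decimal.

327 = 101000111
→ shifted right by 3 → 000101000 = 40
0x9 = 000001001
→ AND → 000001000 = 8
0x1C7 = 111000111
→ XOR → 111001111 = 463
→ shifted right by 2 → 001110011 = 115

115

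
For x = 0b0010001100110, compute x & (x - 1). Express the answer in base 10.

1124

x = 10001100110 = 1126
x - 1 = 10001100101
AND   = 10001100100 = 1124
(x & (x - 1) clears the lowest set bit of x.)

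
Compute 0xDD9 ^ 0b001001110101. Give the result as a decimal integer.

0xDD9 = 110111011001
b = 001001110101
XOR → 111110101100 = 4012

4012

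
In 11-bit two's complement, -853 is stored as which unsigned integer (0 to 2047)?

853 in 11 bits: 01101010101
Invert: 10010101010
Add 1:  10010101011 = 1195
(Check: 2^11 - 853 = 2048 - 853 = 1195.)

1195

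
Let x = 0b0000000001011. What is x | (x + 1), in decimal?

x = 1011 = 11
x + 1 = 1100
OR    = 1111 = 15
(x | (x + 1) sets the lowest cleared bit.)

15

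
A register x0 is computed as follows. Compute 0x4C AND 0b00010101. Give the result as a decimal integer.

0x4C = 1001100
b = 0010101
AND → 0000100 = 4

4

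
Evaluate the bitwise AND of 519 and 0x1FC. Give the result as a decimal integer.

4

519 = 1000000111
0x1FC = 0111111100
AND → 0000000100 = 4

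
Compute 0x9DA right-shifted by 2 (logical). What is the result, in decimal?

630

0x9DA = 100111011010
shift right by 2 → 001001110110 = 630
(equivalently, floor(2522 / 4))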